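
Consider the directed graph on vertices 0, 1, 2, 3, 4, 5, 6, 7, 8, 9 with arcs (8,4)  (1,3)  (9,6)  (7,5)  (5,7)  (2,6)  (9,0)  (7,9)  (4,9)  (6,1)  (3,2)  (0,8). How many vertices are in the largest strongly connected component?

4

{0, 4, 8, 9} are all mutually reachable — one SCC of size 4.
{1, 2, 3, 6} are all mutually reachable — one SCC of size 4.
{5, 7} are all mutually reachable — one SCC of size 2.
The largest has 4 vertices.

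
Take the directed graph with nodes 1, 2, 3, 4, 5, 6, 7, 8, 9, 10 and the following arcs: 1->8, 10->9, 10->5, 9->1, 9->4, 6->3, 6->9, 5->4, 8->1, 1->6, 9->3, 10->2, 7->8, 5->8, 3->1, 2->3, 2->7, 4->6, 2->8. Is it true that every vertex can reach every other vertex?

No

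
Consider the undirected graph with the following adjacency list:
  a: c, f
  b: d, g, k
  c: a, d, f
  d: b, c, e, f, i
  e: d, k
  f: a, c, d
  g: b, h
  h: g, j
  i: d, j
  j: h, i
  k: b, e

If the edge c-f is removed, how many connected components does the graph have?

c and f are still connected via c-d-f, so the component count stays at 1.

1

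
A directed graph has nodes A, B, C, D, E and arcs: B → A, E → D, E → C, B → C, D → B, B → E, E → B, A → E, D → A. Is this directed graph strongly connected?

There is no directed path from C to A, so the graph is not strongly connected.

No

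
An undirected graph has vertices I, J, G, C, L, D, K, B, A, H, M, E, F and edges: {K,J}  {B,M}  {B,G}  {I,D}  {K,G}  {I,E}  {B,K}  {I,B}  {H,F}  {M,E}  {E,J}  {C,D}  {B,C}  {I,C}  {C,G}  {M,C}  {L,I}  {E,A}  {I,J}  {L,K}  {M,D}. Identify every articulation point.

Removing E increases the component count from 2 to 3, so E is a cut vertex.
By contrast removing J leaves 2 components; it is not a cut vertex. No other vertex is a cut vertex either.

E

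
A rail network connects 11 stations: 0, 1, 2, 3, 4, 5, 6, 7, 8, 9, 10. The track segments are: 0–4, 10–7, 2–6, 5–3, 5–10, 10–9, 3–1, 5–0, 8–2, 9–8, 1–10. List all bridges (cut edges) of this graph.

The edges on the cycle 5-3-1-10-5 are not bridges since each lies on that cycle.
But removing 10–9 disconnects 10 from 9; removing 9–8 disconnects 9 from 8; removing 4–0 disconnects 4 from 0; removing 2–6 disconnects 2 from 6 — these are bridges.
In total 7 edges are bridges.

0-4, 0-5, 10-7, 10-9, 2-6, 2-8, 8-9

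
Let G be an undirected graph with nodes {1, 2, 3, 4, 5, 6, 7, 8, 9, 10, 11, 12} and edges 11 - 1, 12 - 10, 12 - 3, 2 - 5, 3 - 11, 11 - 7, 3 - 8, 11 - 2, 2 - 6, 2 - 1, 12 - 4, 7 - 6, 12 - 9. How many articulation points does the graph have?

4

Removing 2 increases the component count from 1 to 2, so 2 is a cut vertex.
Removing 3 increases the component count from 1 to 3, so 3 is a cut vertex.
Removing 11 increases the component count from 1 to 2, so 11 is a cut vertex.
Likewise 12 is a cut vertex.
By contrast removing 9 leaves 1 component; it is not a cut vertex. No other vertex is a cut vertex either.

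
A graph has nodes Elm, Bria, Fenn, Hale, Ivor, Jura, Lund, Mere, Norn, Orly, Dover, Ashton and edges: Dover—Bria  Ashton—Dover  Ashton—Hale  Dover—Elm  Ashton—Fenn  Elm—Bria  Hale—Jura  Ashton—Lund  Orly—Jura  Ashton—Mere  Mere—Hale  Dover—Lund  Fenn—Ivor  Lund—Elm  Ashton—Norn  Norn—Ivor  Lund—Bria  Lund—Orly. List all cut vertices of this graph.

Ashton

Removing Ashton increases the component count from 1 to 2, so Ashton is a cut vertex.
By contrast removing Norn leaves 1 component; it is not a cut vertex. No other vertex is a cut vertex either.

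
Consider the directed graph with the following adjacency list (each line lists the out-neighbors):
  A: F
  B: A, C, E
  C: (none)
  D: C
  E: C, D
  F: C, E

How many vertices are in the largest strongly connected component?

{B} is an SCC by itself.
{F} is an SCC by itself.
{A} is an SCC by itself.
{D} is an SCC by itself.
{E} is an SCC by itself.
(and 1 more singleton SCC)
The largest has 1 vertex.

1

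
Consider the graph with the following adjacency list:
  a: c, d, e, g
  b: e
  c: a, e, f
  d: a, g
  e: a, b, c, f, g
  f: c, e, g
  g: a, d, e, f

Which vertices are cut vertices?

e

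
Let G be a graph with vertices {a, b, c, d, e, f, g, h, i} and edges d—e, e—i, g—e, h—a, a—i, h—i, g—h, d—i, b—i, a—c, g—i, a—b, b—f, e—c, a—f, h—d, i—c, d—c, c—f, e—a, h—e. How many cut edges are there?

The edges on the cycle h-d-i-h are not bridges since each lies on that cycle.
Every edge lies on some cycle, so there are no bridges.

0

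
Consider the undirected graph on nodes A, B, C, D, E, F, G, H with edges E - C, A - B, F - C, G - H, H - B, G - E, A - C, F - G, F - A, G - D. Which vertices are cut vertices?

G

Removing G increases the component count from 1 to 2, so G is a cut vertex.
By contrast removing E leaves 1 component; it is not a cut vertex. No other vertex is a cut vertex either.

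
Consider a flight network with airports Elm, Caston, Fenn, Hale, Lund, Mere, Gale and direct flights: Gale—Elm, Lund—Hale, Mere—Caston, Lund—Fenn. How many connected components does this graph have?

3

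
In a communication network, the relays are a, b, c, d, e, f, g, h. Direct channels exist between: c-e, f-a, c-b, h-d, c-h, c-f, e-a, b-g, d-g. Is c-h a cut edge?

After removing c-h, the path c-b-g-d-h still connects them, so the edge is not a bridge.

No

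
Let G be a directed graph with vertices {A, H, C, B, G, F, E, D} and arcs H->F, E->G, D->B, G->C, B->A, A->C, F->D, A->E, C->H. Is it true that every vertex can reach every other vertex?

Yes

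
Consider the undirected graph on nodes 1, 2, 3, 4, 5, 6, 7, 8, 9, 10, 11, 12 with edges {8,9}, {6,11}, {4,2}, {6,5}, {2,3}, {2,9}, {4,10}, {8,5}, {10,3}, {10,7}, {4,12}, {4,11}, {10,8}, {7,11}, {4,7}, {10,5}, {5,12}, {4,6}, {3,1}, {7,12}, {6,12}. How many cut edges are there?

The edges on the cycle 4-10-7-11-4 are not bridges since each lies on that cycle.
But removing 3 - 1 disconnects 3 from 1 — this is a bridge.

1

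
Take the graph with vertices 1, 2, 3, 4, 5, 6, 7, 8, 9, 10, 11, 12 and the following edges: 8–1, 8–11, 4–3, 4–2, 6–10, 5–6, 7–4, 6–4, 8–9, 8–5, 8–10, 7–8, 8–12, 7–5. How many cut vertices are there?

Removing 4 increases the component count from 1 to 3, so 4 is a cut vertex.
Removing 8 increases the component count from 1 to 5, so 8 is a cut vertex.
By contrast removing 6 leaves 1 component; it is not a cut vertex. No other vertex is a cut vertex either.

2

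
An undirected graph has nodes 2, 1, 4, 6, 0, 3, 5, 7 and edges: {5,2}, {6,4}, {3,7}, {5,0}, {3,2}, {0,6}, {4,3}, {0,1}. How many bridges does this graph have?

The edges on the cycle 5-0-6-4-3-2-5 are not bridges since each lies on that cycle.
But removing 3–7 disconnects 3 from 7; removing 0–1 disconnects 0 from 1 — these are bridges.
That makes 2 bridges.

2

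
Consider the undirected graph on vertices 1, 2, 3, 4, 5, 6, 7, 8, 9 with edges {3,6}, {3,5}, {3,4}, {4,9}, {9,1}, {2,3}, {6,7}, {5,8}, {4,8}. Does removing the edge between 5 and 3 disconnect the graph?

No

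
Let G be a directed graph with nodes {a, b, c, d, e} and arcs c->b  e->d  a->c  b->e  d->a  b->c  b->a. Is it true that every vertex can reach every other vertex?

Yes

From e we can reach every vertex (a, b, c, d, e), and every vertex can reach e (a, b, c, d, e). So the whole graph is one strongly connected component.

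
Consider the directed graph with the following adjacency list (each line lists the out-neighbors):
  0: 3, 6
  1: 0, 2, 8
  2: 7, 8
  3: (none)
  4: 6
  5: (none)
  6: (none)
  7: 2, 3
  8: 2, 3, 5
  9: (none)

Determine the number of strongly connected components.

8

{2, 7, 8} are all mutually reachable — one SCC of size 3.
{4} is an SCC by itself.
{6} is an SCC by itself.
{1} is an SCC by itself.
{3} is an SCC by itself.
(and 3 more singleton SCCs)
That gives 8 strongly connected components.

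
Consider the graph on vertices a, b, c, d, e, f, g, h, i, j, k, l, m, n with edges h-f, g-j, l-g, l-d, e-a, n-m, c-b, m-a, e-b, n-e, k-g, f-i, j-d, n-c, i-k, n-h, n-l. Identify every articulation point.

Removing n increases the component count from 1 to 2, so n is a cut vertex.
By contrast removing c leaves 1 component; it is not a cut vertex. No other vertex is a cut vertex either.

n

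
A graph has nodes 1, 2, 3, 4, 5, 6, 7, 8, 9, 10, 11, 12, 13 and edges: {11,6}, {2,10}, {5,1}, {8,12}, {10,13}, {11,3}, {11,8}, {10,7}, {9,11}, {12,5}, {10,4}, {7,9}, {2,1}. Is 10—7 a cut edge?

No

After removing 10—7, the path 10-2-1-5-12-8-11-9-7 still connects them, so the edge is not a bridge.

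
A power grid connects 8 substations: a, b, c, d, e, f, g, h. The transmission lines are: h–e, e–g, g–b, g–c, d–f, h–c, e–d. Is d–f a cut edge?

Yes

Removing d–f leaves no path between d and f: the component count goes from 2 to 3. So it is a bridge.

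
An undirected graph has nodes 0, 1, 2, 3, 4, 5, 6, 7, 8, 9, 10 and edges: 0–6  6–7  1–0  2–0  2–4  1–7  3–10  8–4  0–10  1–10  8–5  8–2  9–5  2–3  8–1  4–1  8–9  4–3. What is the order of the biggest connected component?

Starting from 0 we can reach 0, 1, 2, 3, 4, 5, 6, 7, 8, 9, 10. That is one component of size 11.
The largest has 11 vertices.

11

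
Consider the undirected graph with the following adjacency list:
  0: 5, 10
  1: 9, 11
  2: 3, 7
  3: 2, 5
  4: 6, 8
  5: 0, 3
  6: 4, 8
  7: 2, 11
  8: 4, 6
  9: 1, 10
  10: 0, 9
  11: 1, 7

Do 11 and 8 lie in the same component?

The component containing 11 is {0, 1, 2, 3, 5, 7, 9, 10, 11}, and 8 is not in it.

No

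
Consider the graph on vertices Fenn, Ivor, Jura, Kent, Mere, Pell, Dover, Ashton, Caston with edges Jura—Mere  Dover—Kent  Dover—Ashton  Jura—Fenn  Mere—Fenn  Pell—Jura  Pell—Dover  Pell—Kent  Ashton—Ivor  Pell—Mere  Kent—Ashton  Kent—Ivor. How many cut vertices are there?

1

Removing Pell increases the component count from 2 to 3, so Pell is a cut vertex.
By contrast removing Fenn leaves 2 components; it is not a cut vertex. No other vertex is a cut vertex either.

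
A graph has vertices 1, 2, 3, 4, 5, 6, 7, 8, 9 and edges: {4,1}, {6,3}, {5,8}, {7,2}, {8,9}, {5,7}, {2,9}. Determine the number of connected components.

3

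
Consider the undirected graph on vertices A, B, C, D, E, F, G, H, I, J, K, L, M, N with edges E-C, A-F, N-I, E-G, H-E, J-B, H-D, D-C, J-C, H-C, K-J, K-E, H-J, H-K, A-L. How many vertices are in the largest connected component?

8

M is isolated — a component by itself.
Starting from I we can reach I, N. That is one component of size 2.
Starting from A we can reach A, F, L. That is one component of size 3.
Starting from B we can reach B, C, D, E, G, H, J, K. That is one component of size 8.
The largest has 8 vertices.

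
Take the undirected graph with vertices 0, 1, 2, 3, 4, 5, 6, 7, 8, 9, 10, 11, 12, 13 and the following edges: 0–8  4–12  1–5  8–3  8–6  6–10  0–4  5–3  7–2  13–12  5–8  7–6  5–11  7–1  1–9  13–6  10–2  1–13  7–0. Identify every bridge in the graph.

1-9, 11-5

The edges on the cycle 7-1-5-3-8-0-7 are not bridges since each lies on that cycle.
But removing 5–11 disconnects 5 from 11; removing 9–1 disconnects 9 from 1 — these are bridges.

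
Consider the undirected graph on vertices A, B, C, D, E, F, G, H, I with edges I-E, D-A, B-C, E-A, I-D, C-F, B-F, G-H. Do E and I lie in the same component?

From E we can reach A, D, E, I, which includes I.

Yes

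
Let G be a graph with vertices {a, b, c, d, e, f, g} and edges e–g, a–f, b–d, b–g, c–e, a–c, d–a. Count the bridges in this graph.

1

The edges on the cycle b-d-a-c-e-g-b are not bridges since each lies on that cycle.
But removing a–f disconnects a from f — this is a bridge.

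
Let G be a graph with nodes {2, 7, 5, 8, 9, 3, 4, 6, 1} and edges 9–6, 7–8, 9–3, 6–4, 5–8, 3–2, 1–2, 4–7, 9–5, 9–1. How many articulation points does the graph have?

Removing 9 increases the component count from 1 to 2, so 9 is a cut vertex.
By contrast removing 8 leaves 1 component; it is not a cut vertex. No other vertex is a cut vertex either.

1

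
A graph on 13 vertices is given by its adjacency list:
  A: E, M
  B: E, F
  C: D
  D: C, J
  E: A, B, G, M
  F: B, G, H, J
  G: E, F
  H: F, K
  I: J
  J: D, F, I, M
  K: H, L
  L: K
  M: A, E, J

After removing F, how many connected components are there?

With F gone, the remaining components are: {H, K, L}; {A, B, C, D, E, G, I, J, M}.
That is 2 components.

2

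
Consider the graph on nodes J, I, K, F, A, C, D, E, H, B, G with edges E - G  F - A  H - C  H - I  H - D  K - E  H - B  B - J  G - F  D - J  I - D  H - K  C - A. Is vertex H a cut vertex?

Deleting H raises the number of components from 1 to 2, so H is a cut vertex.

Yes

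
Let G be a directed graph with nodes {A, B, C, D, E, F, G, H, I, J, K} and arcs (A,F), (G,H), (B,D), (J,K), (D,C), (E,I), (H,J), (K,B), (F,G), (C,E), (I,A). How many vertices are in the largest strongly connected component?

11

{A, B, C, D, E, F, G, H, I, J, K} are all mutually reachable — one SCC of size 11.
The largest has 11 vertices.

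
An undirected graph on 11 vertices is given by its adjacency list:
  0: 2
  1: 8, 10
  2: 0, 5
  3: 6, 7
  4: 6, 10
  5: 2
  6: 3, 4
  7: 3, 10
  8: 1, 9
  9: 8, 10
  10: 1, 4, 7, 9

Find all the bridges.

0-2, 2-5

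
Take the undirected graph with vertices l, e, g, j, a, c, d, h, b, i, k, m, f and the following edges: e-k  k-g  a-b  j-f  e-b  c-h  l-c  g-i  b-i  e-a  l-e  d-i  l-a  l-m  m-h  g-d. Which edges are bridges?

f-j

The edges on the cycle g-d-i-g are not bridges since each lies on that cycle.
But removing j-f disconnects j from f — this is a bridge.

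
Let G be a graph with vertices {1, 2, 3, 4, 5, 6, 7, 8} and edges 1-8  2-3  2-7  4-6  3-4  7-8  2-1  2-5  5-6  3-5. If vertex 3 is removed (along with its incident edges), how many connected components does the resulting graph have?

1

With 3 gone, the remaining components are: {1, 2, 4, 5, 6, 7, 8}.
That is 1 component.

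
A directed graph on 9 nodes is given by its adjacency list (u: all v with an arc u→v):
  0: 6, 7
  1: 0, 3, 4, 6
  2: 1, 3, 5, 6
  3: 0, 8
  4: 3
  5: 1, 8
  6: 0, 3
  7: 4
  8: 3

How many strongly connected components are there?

{0, 3, 4, 6, 7, 8} are all mutually reachable — one SCC of size 6.
{1} is an SCC by itself.
{5} is an SCC by itself.
{2} is an SCC by itself.
That gives 4 strongly connected components.

4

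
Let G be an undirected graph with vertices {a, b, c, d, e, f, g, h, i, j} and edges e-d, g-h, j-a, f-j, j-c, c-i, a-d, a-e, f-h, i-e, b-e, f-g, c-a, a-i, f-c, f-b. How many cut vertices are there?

1

Removing f increases the component count from 1 to 2, so f is a cut vertex.
By contrast removing a leaves 1 component; it is not a cut vertex. No other vertex is a cut vertex either.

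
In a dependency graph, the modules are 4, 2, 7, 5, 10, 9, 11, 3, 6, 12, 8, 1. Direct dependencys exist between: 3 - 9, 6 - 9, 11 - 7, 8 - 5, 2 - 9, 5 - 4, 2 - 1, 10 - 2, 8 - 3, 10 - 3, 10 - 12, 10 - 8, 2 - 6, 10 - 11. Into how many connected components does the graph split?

Starting from 1 we can reach 1, 2, 3, 4, 5, 6, 7, 8, 9, 10, 11, 12. That is one component of size 12.
Total: 1 component.

1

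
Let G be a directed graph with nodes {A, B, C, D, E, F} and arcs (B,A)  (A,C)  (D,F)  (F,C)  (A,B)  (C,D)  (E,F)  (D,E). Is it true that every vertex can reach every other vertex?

No

There is no directed path from C to A, so the graph is not strongly connected.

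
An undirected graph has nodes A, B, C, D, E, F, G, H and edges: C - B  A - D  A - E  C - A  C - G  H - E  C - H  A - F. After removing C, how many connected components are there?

With C gone, the remaining components are: {B}; {G}; {A, D, E, F, H}.
That is 3 components.

3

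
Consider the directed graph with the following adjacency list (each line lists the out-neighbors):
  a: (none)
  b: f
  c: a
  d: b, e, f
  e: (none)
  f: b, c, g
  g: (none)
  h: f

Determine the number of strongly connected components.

{b, f} are all mutually reachable — one SCC of size 2.
{g} is an SCC by itself.
{c} is an SCC by itself.
{a} is an SCC by itself.
{e} is an SCC by itself.
(and 2 more singleton SCCs)
That gives 7 strongly connected components.

7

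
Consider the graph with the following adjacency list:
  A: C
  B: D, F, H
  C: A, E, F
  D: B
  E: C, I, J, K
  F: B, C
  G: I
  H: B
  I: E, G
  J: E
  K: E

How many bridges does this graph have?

10

removing I-G disconnects I from G; removing D-B disconnects D from B; removing J-E disconnects J from E; removing C-A disconnects C from A — these are bridges.
In total 10 edges are bridges.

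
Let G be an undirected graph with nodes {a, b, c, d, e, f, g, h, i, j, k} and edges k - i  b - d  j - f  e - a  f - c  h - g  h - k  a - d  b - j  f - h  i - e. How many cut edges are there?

2

The edges on the cycle b-j-f-h-k-i-e-a-d-b are not bridges since each lies on that cycle.
But removing f - c disconnects f from c; removing g - h disconnects g from h — these are bridges.
That makes 2 bridges.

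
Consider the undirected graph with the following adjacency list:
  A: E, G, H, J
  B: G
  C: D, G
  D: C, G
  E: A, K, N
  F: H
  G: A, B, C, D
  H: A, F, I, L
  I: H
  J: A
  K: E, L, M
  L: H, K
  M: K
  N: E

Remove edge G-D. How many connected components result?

G and D are still connected via G-C-D, so the component count stays at 1.

1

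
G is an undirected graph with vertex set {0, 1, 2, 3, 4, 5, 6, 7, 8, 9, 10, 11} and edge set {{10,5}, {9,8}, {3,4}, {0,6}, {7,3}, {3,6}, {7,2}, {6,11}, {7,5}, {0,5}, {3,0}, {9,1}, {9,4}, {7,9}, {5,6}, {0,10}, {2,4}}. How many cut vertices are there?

Removing 6 increases the component count from 1 to 2, so 6 is a cut vertex.
Removing 9 increases the component count from 1 to 3, so 9 is a cut vertex.
By contrast removing 7 leaves 1 component; it is not a cut vertex. No other vertex is a cut vertex either.

2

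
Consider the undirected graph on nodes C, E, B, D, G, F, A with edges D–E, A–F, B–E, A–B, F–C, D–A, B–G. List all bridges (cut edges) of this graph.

A-F, B-G, C-F

The edges on the cycle D-A-B-E-D are not bridges since each lies on that cycle.
But removing F–C disconnects F from C; removing A–F disconnects A from F; removing B–G disconnects B from G — these are bridges.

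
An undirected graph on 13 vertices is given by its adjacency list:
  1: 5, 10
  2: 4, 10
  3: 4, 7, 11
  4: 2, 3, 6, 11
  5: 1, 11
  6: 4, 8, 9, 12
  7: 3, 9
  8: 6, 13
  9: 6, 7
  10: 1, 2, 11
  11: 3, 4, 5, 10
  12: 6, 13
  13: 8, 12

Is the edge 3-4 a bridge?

No

After removing 3-4, the path 3-11-4 still connects them, so the edge is not a bridge.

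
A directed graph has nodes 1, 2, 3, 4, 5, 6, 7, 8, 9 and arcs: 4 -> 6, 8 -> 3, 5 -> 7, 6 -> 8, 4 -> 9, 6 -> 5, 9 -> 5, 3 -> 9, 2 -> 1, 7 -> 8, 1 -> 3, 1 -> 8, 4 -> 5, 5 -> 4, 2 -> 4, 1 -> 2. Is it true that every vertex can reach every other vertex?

No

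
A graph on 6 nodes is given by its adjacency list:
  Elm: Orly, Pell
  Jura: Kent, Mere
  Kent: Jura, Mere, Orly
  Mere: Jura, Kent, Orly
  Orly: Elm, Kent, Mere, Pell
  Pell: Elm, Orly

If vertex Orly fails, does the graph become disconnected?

Deleting Orly raises the number of components from 1 to 2, so Orly is a cut vertex.

Yes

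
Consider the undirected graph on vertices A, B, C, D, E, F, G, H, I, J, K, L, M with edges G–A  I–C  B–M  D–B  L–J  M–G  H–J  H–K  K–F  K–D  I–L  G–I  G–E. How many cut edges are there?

4

The edges on the cycle H-K-D-B-M-G-I-L-J-H are not bridges since each lies on that cycle.
But removing C–I disconnects C from I; removing E–G disconnects E from G; removing K–F disconnects K from F; removing A–G disconnects A from G — these are bridges.
That makes 4 bridges.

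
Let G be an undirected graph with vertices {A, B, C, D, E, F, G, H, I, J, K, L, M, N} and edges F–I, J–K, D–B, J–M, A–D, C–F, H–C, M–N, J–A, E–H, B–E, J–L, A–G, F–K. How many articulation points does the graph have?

4

Removing A increases the component count from 1 to 2, so A is a cut vertex.
Removing F increases the component count from 1 to 2, so F is a cut vertex.
Removing J increases the component count from 1 to 3, so J is a cut vertex.
Likewise M is a cut vertex.
By contrast removing I leaves 1 component; it is not a cut vertex. No other vertex is a cut vertex either.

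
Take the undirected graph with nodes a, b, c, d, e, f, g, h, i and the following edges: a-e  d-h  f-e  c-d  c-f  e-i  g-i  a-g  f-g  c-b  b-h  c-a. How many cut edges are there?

0

The edges on the cycle c-d-h-b-c are not bridges since each lies on that cycle.
Every edge lies on some cycle, so there are no bridges.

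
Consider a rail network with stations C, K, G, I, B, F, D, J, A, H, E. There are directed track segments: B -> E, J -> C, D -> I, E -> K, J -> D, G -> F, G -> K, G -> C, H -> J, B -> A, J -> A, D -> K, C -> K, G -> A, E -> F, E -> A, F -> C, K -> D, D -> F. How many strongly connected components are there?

8

{C, D, F, K} are all mutually reachable — one SCC of size 4.
{G} is an SCC by itself.
{B} is an SCC by itself.
{I} is an SCC by itself.
{H} is an SCC by itself.
(and 3 more singleton SCCs)
That gives 8 strongly connected components.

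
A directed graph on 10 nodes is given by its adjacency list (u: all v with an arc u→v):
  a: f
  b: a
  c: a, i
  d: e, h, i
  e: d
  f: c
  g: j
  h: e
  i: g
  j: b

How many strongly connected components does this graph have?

2

{a, b, c, f, g, i, j} are all mutually reachable — one SCC of size 7.
{d, e, h} are all mutually reachable — one SCC of size 3.
That gives 2 strongly connected components.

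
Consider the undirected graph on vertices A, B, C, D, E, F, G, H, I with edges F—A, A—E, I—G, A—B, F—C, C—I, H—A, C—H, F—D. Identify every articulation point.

Removing A increases the component count from 1 to 3, so A is a cut vertex.
Removing C increases the component count from 1 to 2, so C is a cut vertex.
Removing F increases the component count from 1 to 2, so F is a cut vertex.
Likewise I is a cut vertex.
By contrast removing G leaves 1 component; it is not a cut vertex. No other vertex is a cut vertex either.

A, C, F, I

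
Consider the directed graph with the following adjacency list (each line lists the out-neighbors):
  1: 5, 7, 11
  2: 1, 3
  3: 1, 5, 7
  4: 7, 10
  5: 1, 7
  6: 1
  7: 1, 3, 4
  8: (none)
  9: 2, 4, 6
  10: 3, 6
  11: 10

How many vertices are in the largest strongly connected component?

{1, 3, 4, 5, 6, 7, 10, 11} are all mutually reachable — one SCC of size 8.
{9} is an SCC by itself.
{8} is an SCC by itself.
{2} is an SCC by itself.
The largest has 8 vertices.

8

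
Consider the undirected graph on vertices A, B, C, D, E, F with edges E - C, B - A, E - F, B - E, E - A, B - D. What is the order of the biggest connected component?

Starting from A we can reach A, B, C, D, E, F. That is one component of size 6.
The largest has 6 vertices.

6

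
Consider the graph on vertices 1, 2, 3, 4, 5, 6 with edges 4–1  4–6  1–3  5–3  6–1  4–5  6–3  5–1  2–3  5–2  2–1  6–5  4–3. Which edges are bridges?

none

The edges on the cycle 6-5-2-3-6 are not bridges since each lies on that cycle.
Every edge lies on some cycle, so there are no bridges.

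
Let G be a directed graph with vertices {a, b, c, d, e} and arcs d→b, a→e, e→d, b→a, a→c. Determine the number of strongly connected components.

2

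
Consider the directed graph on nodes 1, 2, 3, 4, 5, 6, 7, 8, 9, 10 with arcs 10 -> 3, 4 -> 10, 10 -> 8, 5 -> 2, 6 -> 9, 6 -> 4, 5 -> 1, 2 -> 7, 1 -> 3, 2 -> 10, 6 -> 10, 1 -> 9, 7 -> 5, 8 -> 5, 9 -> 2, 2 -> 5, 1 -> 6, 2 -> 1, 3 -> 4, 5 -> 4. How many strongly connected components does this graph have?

1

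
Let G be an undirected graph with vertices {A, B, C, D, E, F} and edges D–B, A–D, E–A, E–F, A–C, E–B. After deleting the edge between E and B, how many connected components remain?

E and B are still connected via E-A-D-B, so the component count stays at 1.

1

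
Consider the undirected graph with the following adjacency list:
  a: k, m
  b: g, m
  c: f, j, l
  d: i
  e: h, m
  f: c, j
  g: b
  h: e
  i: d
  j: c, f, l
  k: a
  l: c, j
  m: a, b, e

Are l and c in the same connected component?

From l we can reach c, f, j, l, which includes c.

Yes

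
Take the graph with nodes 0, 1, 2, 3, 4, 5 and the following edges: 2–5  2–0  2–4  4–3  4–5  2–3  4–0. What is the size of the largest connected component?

1 is isolated — a component by itself.
Starting from 0 we can reach 0, 2, 3, 4, 5. That is one component of size 5.
The largest has 5 vertices.

5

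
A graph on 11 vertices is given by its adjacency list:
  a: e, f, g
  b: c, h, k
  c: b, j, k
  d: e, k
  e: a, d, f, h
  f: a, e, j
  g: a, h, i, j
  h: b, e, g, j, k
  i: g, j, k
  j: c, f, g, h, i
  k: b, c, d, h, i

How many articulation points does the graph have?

0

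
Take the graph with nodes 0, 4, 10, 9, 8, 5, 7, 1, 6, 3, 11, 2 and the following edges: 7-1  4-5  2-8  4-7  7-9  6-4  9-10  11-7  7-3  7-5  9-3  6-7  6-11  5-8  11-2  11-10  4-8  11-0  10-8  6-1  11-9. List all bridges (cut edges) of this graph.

The edges on the cycle 7-9-3-7 are not bridges since each lies on that cycle.
But removing 11-0 disconnects 11 from 0 — this is a bridge.

0-11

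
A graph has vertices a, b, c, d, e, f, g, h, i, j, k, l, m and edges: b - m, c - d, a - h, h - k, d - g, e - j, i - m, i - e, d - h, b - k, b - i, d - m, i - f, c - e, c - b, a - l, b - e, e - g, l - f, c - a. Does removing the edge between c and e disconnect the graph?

No

After removing c - e, the path c-b-e still connects them, so the edge is not a bridge.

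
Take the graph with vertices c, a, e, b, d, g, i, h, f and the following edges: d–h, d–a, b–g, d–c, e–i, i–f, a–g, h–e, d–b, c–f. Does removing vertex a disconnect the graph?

Deleting a leaves 1 component (was 1) (its neighbors d, g remain connected to each other), so a is not a cut vertex.

No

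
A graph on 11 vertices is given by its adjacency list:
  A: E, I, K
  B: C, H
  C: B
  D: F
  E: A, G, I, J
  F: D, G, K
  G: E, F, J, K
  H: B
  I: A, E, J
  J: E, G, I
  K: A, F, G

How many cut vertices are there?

2

Removing B increases the component count from 2 to 3, so B is a cut vertex.
Removing F increases the component count from 2 to 3, so F is a cut vertex.
By contrast removing H leaves 2 components; it is not a cut vertex. No other vertex is a cut vertex either.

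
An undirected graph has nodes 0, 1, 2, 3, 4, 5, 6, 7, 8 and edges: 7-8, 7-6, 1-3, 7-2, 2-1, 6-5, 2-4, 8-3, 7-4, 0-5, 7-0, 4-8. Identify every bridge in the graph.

The edges on the cycle 7-6-5-0-7 are not bridges since each lies on that cycle.
Every edge lies on some cycle, so there are no bridges.

none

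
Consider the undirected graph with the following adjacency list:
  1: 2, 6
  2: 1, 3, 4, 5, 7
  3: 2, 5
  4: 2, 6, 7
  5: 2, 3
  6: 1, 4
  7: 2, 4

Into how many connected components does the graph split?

1

Starting from 1 we can reach 1, 2, 3, 4, 5, 6, 7. That is one component of size 7.
Total: 1 component.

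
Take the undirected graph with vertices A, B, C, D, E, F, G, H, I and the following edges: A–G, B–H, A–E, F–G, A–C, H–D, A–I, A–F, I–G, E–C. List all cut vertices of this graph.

Removing A increases the component count from 2 to 3, so A is a cut vertex.
Removing H increases the component count from 2 to 3, so H is a cut vertex.
By contrast removing F leaves 2 components; it is not a cut vertex. No other vertex is a cut vertex either.

A, H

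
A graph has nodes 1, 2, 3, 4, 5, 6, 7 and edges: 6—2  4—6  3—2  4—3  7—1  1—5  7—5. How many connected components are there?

2

Starting from 1 we can reach 1, 5, 7. That is one component of size 3.
Starting from 2 we can reach 2, 3, 4, 6. That is one component of size 4.
Total: 2 components.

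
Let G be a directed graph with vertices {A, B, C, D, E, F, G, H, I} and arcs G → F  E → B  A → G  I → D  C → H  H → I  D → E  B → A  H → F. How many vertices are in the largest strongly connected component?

{D} is an SCC by itself.
{B} is an SCC by itself.
{F} is an SCC by itself.
{E} is an SCC by itself.
{H} is an SCC by itself.
(and 4 more singleton SCCs)
The largest has 1 vertex.

1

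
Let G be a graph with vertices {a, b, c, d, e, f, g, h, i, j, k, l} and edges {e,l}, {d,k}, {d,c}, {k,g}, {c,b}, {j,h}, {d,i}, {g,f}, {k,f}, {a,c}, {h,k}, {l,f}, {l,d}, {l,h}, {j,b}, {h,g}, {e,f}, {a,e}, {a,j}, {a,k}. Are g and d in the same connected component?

From g we can reach a, b, c, d, e, f, g, h, i, j, k, l, which includes d.

Yes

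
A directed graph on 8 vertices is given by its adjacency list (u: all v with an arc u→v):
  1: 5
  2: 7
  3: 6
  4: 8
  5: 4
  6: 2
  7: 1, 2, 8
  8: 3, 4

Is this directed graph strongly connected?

From 5 we can reach every vertex (1, 2, 3, 4, 5, 6, 7, 8), and every vertex can reach 5 (1, 2, 3, 4, 5, 6, 7, 8). So the whole graph is one strongly connected component.

Yes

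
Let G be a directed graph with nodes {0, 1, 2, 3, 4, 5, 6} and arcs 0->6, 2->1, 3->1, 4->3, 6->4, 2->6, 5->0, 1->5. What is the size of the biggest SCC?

6

{0, 1, 3, 4, 5, 6} are all mutually reachable — one SCC of size 6.
{2} is an SCC by itself.
The largest has 6 vertices.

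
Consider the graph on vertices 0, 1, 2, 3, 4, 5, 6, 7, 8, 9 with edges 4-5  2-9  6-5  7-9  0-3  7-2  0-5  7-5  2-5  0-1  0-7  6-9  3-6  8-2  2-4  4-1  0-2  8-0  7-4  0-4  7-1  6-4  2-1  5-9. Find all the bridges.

none

The edges on the cycle 0-7-5-4-6-3-0 are not bridges since each lies on that cycle.
Every edge lies on some cycle, so there are no bridges.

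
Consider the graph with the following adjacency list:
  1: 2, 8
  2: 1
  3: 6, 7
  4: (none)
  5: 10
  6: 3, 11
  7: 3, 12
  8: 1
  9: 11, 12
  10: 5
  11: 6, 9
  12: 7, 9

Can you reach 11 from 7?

Yes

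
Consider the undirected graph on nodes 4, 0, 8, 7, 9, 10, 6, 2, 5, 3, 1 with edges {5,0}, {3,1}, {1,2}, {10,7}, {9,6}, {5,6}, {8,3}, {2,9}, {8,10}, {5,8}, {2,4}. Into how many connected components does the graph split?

1

Starting from 0 we can reach 0, 1, 2, 3, 4, 5, 6, 7, 8, 9, 10. That is one component of size 11.
Total: 1 component.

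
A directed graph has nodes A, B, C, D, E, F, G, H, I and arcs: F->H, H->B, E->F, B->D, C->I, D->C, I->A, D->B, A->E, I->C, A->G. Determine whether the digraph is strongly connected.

No

There is no directed path from G to I, so the graph is not strongly connected.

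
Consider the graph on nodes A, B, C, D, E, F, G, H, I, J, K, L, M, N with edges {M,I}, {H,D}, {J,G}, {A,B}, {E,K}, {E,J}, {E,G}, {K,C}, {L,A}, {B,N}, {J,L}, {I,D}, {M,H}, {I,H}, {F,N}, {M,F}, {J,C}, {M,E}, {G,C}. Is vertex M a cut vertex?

Yes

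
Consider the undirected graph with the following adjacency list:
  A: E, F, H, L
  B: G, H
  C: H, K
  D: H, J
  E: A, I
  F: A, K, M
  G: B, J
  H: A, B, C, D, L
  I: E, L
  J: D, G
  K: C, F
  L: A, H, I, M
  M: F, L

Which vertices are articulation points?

H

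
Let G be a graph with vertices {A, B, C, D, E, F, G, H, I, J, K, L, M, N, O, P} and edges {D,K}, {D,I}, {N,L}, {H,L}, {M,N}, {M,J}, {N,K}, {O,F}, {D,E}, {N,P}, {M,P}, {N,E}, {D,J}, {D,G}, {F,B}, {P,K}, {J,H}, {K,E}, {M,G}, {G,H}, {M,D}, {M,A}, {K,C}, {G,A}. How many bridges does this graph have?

The edges on the cycle M-D-J-H-L-N-M are not bridges since each lies on that cycle.
But removing O-F disconnects O from F; removing F-B disconnects F from B; removing I-D disconnects I from D; removing K-C disconnects K from C — these are bridges.
That makes 4 bridges.

4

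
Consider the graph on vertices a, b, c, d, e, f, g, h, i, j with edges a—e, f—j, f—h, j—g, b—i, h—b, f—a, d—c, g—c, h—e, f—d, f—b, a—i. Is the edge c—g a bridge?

No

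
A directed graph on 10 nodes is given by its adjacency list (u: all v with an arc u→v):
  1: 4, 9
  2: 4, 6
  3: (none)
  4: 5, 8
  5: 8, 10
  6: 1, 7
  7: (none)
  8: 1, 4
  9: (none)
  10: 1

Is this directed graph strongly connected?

There is no directed path from 2 to 3, so the graph is not strongly connected.

No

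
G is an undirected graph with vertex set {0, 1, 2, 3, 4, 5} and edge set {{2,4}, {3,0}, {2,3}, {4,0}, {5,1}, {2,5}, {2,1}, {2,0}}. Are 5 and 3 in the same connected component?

From 5 we can reach 0, 1, 2, 3, 4, 5, which includes 3.

Yes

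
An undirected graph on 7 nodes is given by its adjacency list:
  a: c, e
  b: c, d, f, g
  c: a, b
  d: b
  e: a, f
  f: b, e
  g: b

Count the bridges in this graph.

2

The edges on the cycle f-b-c-a-e-f are not bridges since each lies on that cycle.
But removing b-d disconnects b from d; removing b-g disconnects b from g — these are bridges.
That makes 2 bridges.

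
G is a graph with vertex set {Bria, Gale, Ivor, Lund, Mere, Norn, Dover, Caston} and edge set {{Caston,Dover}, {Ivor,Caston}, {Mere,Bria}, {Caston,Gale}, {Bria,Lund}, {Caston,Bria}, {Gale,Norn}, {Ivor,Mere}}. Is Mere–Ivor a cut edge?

No

After removing Mere–Ivor, the path Mere-Bria-Caston-Ivor still connects them, so the edge is not a bridge.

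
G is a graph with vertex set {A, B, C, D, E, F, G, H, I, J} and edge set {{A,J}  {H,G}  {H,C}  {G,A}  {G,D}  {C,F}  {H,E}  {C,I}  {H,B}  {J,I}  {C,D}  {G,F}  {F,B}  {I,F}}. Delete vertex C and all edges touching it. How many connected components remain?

With C gone, the remaining components are: {A, B, D, E, F, G, H, I, J}.
That is 1 component.

1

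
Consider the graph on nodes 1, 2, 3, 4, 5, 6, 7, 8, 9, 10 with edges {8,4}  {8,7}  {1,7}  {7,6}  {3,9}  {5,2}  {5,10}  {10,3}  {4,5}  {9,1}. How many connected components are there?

1

Starting from 1 we can reach 1, 2, 3, 4, 5, 6, 7, 8, 9, 10. That is one component of size 10.
Total: 1 component.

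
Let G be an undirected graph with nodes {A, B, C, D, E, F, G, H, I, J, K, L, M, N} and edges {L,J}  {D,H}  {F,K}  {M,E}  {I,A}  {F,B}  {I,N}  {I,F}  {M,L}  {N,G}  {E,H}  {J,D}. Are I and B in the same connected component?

From I we can reach A, B, F, G, I, K, N, which includes B.

Yes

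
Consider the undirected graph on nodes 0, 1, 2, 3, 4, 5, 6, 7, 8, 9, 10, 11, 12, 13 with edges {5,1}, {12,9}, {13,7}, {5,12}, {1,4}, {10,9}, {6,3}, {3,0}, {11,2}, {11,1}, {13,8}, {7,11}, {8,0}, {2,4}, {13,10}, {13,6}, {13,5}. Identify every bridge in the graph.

none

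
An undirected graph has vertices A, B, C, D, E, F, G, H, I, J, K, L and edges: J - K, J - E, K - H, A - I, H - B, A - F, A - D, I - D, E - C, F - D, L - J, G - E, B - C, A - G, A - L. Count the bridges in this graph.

0

The edges on the cycle A-F-D-A are not bridges since each lies on that cycle.
Every edge lies on some cycle, so there are no bridges.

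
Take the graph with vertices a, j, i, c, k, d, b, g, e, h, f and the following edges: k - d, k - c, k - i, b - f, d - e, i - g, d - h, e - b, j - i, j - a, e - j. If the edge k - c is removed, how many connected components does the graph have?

2

Before removal there is 1 component.
k - c is a bridge — removing it separates k's side from c's side.
After removal: 2 components.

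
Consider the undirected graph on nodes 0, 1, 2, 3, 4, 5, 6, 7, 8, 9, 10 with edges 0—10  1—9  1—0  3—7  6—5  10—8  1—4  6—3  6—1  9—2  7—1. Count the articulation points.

Removing 0 increases the component count from 1 to 2, so 0 is a cut vertex.
Removing 1 increases the component count from 1 to 4, so 1 is a cut vertex.
Removing 6 increases the component count from 1 to 2, so 6 is a cut vertex.
Likewise 9, 10 are cut vertices.
By contrast removing 3 leaves 1 component; it is not a cut vertex. No other vertex is a cut vertex either.

5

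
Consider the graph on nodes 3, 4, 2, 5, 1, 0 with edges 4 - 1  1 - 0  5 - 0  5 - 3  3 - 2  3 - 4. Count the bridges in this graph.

The edges on the cycle 5-3-4-1-0-5 are not bridges since each lies on that cycle.
But removing 3 - 2 disconnects 3 from 2 — this is a bridge.

1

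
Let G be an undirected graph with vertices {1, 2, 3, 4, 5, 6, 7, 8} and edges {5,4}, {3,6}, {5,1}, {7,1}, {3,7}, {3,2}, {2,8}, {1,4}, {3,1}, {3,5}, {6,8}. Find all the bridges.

none

The edges on the cycle 3-2-8-6-3 are not bridges since each lies on that cycle.
Every edge lies on some cycle, so there are no bridges.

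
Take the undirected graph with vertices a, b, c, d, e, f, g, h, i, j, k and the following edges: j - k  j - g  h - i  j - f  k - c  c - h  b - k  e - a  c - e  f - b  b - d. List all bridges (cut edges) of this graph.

a-e, b-d, c-e, c-h, c-k, g-j, h-i

The edges on the cycle j-f-b-k-j are not bridges since each lies on that cycle.
But removing a - e disconnects a from e; removing b - d disconnects b from d; removing h - i disconnects h from i; removing j - g disconnects j from g — these are bridges.
In total 7 edges are bridges.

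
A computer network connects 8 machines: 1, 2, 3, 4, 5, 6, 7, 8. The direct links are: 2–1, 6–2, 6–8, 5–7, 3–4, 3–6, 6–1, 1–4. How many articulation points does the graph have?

1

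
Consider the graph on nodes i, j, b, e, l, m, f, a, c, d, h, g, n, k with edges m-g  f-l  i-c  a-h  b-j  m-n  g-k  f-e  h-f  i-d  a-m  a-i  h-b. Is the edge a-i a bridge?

Yes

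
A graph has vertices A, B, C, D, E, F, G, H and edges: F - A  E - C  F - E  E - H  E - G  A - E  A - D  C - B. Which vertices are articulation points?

A, C, E

Removing A increases the component count from 1 to 2, so A is a cut vertex.
Removing C increases the component count from 1 to 2, so C is a cut vertex.
Removing E increases the component count from 1 to 4, so E is a cut vertex.
By contrast removing F leaves 1 component; it is not a cut vertex. No other vertex is a cut vertex either.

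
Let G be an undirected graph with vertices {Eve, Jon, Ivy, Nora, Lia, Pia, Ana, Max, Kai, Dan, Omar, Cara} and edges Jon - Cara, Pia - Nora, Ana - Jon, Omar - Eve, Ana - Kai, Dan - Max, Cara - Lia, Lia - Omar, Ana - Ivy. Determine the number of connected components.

3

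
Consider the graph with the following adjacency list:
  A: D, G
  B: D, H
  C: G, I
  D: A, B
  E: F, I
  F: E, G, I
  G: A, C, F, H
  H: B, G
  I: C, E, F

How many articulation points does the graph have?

Removing G increases the component count from 1 to 2, so G is a cut vertex.
By contrast removing F leaves 1 component; it is not a cut vertex. No other vertex is a cut vertex either.

1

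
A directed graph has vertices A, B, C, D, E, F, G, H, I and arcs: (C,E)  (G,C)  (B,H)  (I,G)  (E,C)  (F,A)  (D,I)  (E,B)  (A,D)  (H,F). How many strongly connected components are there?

1

{A, B, C, D, E, F, G, H, I} are all mutually reachable — one SCC of size 9.
That gives 1 strongly connected component.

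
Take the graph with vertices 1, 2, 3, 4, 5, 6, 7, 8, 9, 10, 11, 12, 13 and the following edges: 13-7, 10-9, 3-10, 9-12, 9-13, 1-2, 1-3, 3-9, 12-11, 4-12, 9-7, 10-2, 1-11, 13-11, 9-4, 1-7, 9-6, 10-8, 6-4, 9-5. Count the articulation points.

2

Removing 9 increases the component count from 1 to 2, so 9 is a cut vertex.
Removing 10 increases the component count from 1 to 2, so 10 is a cut vertex.
By contrast removing 2 leaves 1 component; it is not a cut vertex. No other vertex is a cut vertex either.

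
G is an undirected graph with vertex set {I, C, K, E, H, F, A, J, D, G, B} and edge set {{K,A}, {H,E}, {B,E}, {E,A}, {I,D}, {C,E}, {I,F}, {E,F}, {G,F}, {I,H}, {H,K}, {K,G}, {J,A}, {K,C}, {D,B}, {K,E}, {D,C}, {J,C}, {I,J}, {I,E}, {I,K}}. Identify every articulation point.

none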